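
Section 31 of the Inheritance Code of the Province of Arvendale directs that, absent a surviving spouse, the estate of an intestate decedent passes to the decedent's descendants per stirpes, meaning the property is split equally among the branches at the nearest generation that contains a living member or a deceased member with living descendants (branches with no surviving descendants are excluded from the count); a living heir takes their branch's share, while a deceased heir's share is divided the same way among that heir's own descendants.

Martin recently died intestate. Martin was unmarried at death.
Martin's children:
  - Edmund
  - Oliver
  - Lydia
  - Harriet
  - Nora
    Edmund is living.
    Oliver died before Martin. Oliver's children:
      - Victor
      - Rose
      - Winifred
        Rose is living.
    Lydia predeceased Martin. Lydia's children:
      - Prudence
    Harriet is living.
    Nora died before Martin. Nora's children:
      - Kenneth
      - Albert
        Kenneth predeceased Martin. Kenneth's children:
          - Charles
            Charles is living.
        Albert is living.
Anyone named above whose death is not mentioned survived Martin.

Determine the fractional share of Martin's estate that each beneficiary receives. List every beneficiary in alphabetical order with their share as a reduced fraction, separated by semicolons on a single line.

Albert 1/10; Charles 1/10; Edmund 1/5; Harriet 1/5; Prudence 1/5; Rose 1/15; Victor 1/15; Winifred 1/15

There is no surviving spouse, so the entire estate passes to Martin's descendants per stirpes.
The estate is divided into 5 equal shares of 1/5 among Edmund, Oliver, Lydia, Harriet, Nora.
Edmund is living and takes 1/5.
Oliver predeceased; the 1/5 allotted to Oliver's branch passes to Oliver's issue by representation.
The 1/5 is divided into 3 equal shares of 1/15 among Victor, Rose, Winifred.
Victor is living and takes 1/15.
Rose is living and takes 1/15.
Winifred is living and takes 1/15.
Lydia predeceased; the 1/5 allotted to Lydia's branch passes to Lydia's issue by representation.
Prudence is the sole taker at this level and receives the full 1/5.
Harriet is living and takes 1/5.
Nora predeceased; the 1/5 allotted to Nora's branch passes to Nora's issue by representation.
The 1/5 is divided into 2 equal shares of 1/10 among Kenneth, Albert.
Kenneth predeceased; the 1/10 allotted to Kenneth's branch passes to Kenneth's issue by representation.
Charles is the sole taker at this level and receives the full 1/10.
Albert is living and takes 1/10.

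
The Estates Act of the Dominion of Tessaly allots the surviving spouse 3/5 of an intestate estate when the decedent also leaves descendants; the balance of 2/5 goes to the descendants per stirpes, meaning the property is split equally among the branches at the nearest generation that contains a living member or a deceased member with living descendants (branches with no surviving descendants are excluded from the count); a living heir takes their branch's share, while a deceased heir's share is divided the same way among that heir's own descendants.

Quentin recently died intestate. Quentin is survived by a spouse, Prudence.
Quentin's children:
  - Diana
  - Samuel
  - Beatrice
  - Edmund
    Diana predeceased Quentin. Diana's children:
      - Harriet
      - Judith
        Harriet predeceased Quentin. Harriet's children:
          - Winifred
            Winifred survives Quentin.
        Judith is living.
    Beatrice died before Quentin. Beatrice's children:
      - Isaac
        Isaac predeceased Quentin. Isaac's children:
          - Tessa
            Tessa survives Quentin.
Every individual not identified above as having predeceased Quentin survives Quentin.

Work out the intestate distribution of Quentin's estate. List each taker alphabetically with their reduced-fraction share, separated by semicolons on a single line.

Prudence, as surviving spouse, takes 3/5.
The remaining 2/5 passes to Quentin's descendants per stirpes.
The 2/5 is divided into 4 equal shares of 1/10 among Diana, Samuel, Beatrice, Edmund.
Diana predeceased; the 1/10 allotted to Diana's branch passes to Diana's issue by representation.
The 1/10 is divided into 2 equal shares of 1/20 among Harriet, Judith.
Harriet predeceased; the 1/20 allotted to Harriet's branch passes to Harriet's issue by representation.
Winifred is the sole taker at this level and receives the full 1/20.
Judith is living and takes 1/20.
Samuel is living and takes 1/10.
Beatrice predeceased; the 1/10 allotted to Beatrice's branch passes to Beatrice's issue by representation.
Isaac's line is the sole branch at this level, so the full 1/10 passes to Isaac's issue by representation.
Tessa is the sole taker at this level and receives the full 1/10.
Edmund is living and takes 1/10.

Edmund 1/10; Judith 1/20; Prudence 3/5; Samuel 1/10; Tessa 1/10; Winifred 1/20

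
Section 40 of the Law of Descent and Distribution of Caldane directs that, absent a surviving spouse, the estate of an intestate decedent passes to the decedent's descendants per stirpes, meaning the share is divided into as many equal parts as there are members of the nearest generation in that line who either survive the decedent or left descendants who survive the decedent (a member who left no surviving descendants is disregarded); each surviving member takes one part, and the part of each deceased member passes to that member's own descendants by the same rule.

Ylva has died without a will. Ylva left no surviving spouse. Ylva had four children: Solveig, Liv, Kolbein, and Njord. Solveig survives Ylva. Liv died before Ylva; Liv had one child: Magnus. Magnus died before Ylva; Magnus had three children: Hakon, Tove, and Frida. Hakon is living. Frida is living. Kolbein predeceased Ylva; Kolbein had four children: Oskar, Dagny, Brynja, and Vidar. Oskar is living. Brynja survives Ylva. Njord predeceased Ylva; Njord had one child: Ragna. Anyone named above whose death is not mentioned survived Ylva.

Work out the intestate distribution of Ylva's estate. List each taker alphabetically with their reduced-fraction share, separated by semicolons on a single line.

Brynja 1/16; Dagny 1/16; Frida 1/12; Hakon 1/12; Oskar 1/16; Ragna 1/4; Solveig 1/4; Tove 1/12; Vidar 1/16

There is no surviving spouse, so the entire estate passes to Ylva's descendants per stirpes.
The estate is divided into 4 equal shares of 1/4 among Solveig, Liv, Kolbein, Njord.
Solveig is living and takes 1/4.
Liv predeceased; the 1/4 allotted to Liv's branch passes to Liv's issue by representation.
Magnus's line is the sole branch at this level, so the full 1/4 passes to Magnus's issue by representation.
The 1/4 is divided into 3 equal shares of 1/12 among Hakon, Tove, Frida.
Hakon is living and takes 1/12.
Tove is living and takes 1/12.
Frida is living and takes 1/12.
Kolbein predeceased; the 1/4 allotted to Kolbein's branch passes to Kolbein's issue by representation.
The 1/4 is divided into 4 equal shares of 1/16 among Oskar, Dagny, Brynja, Vidar.
Oskar is living and takes 1/16.
Dagny is living and takes 1/16.
Brynja is living and takes 1/16.
Vidar is living and takes 1/16.
Njord predeceased; the 1/4 allotted to Njord's branch passes to Njord's issue by representation.
Ragna is the sole taker at this level and receives the full 1/4.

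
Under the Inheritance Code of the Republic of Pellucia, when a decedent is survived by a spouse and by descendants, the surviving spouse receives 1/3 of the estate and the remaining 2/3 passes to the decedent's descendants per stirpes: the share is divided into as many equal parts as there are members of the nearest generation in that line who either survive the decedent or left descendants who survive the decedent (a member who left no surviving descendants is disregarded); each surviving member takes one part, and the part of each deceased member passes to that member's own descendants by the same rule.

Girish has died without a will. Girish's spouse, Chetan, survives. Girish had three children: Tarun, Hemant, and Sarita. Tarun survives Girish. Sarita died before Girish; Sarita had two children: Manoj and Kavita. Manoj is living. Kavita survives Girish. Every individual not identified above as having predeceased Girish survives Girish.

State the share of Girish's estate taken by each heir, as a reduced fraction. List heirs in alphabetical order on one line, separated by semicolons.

Chetan 1/3; Hemant 2/9; Kavita 1/9; Manoj 1/9; Tarun 2/9

Chetan, as surviving spouse, takes 1/3.
The remaining 2/3 passes to Girish's descendants per stirpes.
The 2/3 is divided into 3 equal shares of 2/9 among Tarun, Hemant, Sarita.
Tarun is living and takes 2/9.
Hemant is living and takes 2/9.
Sarita predeceased; the 2/9 allotted to Sarita's branch passes to Sarita's issue by representation.
The 2/9 is divided into 2 equal shares of 1/9 among Manoj, Kavita.
Manoj is living and takes 1/9.
Kavita is living and takes 1/9.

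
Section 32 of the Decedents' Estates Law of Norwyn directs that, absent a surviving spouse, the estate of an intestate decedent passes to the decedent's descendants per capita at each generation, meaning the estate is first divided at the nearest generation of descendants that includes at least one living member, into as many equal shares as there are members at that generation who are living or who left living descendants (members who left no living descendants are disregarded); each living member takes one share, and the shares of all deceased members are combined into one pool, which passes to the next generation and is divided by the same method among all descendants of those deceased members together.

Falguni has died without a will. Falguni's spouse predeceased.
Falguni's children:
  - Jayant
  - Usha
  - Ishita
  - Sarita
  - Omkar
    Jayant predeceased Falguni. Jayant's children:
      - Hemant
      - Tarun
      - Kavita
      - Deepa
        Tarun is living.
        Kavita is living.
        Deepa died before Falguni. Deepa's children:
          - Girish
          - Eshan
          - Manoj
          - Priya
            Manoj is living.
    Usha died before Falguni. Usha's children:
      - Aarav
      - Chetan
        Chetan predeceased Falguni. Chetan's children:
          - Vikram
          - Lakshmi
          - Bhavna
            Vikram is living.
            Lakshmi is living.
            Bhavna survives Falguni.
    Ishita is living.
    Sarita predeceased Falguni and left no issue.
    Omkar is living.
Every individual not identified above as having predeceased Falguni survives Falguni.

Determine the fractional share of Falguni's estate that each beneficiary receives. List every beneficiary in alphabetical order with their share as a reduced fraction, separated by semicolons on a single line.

There is no surviving spouse, so the entire estate passes to Falguni's descendants per capita at each generation.
At generation 1 (Jayant, Usha, Ishita, Omkar) there are 4 shares of (1)/4 = 1/4 each.
Living: Ishita and Omkar — each takes 1/4.
Deceased: Jayant and Usha. Their combined 1/2 is pooled and carried to generation 2.
At generation 2 (Hemant, Tarun, Kavita, Deepa, Aarav, Chetan) there are 6 shares of (1/2)/6 = 1/12 each.
Living: Hemant, Tarun, Kavita, and Aarav — each takes 1/12.
Deceased: Deepa and Chetan. Their combined 1/6 is pooled and carried to generation 3.
At generation 3 (Girish, Eshan, Manoj, Priya, Vikram, Lakshmi, Bhavna) there are 7 shares of (1/6)/7 = 1/42 each.
Living: Girish, Eshan, Manoj, Priya, Vikram, Lakshmi, and Bhavna — each takes 1/42.

Aarav 1/12; Bhavna 1/42; Eshan 1/42; Girish 1/42; Hemant 1/12; Ishita 1/4; Kavita 1/12; Lakshmi 1/42; Manoj 1/42; Omkar 1/4; Priya 1/42; Tarun 1/12; Vikram 1/42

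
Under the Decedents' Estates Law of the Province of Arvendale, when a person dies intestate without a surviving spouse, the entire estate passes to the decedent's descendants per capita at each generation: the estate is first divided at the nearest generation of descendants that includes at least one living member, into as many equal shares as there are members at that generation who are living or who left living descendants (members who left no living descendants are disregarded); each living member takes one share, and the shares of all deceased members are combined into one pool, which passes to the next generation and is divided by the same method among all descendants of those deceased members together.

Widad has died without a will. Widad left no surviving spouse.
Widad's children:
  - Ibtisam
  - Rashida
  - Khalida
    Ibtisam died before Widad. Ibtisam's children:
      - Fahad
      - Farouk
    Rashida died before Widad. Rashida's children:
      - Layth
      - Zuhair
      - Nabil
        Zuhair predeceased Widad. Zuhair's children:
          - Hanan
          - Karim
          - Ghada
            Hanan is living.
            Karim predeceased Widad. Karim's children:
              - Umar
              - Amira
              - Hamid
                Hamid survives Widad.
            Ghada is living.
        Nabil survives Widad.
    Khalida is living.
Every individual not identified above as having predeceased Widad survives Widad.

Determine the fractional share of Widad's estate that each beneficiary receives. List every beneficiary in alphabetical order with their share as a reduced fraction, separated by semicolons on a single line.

Amira 2/135; Fahad 2/15; Farouk 2/15; Ghada 2/45; Hamid 2/135; Hanan 2/45; Khalida 1/3; Layth 2/15; Nabil 2/15; Umar 2/135

There is no surviving spouse, so the entire estate passes to Widad's descendants per capita at each generation.
At generation 1 (Ibtisam, Rashida, Khalida) there are 3 shares of (1)/3 = 1/3 each.
Living: Khalida — each takes 1/3.
Deceased: Ibtisam and Rashida. Their combined 2/3 is pooled and carried to generation 2.
At generation 2 (Fahad, Farouk, Layth, Zuhair, Nabil) there are 5 shares of (2/3)/5 = 2/15 each.
Living: Fahad, Farouk, Layth, and Nabil — each takes 2/15.
Deceased: Zuhair. That 2/15 share is carried to generation 3.
At generation 3 (Hanan, Karim, Ghada) there are 3 shares of (2/15)/3 = 2/45 each.
Living: Hanan and Ghada — each takes 2/45.
Deceased: Karim. That 2/45 share is carried to generation 4.
At generation 4 (Umar, Amira, Hamid) there are 3 shares of (2/45)/3 = 2/135 each.
Living: Umar, Amira, and Hamid — each takes 2/135.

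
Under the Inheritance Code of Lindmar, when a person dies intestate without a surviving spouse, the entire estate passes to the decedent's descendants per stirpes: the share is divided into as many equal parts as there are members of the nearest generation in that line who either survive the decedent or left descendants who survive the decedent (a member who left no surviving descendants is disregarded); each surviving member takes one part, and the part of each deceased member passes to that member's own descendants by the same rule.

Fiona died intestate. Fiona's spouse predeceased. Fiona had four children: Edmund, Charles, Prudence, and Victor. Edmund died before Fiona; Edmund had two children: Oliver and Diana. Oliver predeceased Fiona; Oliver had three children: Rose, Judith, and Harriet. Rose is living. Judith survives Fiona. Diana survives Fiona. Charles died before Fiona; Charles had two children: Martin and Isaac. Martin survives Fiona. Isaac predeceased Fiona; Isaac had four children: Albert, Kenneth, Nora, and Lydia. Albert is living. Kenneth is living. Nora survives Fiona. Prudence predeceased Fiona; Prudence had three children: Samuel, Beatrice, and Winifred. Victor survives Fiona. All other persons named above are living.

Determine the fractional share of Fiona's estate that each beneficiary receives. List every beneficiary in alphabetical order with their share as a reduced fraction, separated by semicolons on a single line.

Albert 1/32; Beatrice 1/12; Diana 1/8; Harriet 1/24; Judith 1/24; Kenneth 1/32; Lydia 1/32; Martin 1/8; Nora 1/32; Rose 1/24; Samuel 1/12; Victor 1/4; Winifred 1/12

There is no surviving spouse, so the entire estate passes to Fiona's descendants per stirpes.
The estate is divided into 4 equal shares of 1/4 among Edmund, Charles, Prudence, Victor.
Edmund predeceased; the 1/4 allotted to Edmund's branch passes to Edmund's issue by representation.
The 1/4 is divided into 2 equal shares of 1/8 among Oliver, Diana.
Oliver predeceased; the 1/8 allotted to Oliver's branch passes to Oliver's issue by representation.
The 1/8 is divided into 3 equal shares of 1/24 among Rose, Judith, Harriet.
Rose is living and takes 1/24.
Judith is living and takes 1/24.
Harriet is living and takes 1/24.
Diana is living and takes 1/8.
Charles predeceased; the 1/4 allotted to Charles's branch passes to Charles's issue by representation.
The 1/4 is divided into 2 equal shares of 1/8 among Martin, Isaac.
Martin is living and takes 1/8.
Isaac predeceased; the 1/8 allotted to Isaac's branch passes to Isaac's issue by representation.
The 1/8 is divided into 4 equal shares of 1/32 among Albert, Kenneth, Nora, Lydia.
Albert is living and takes 1/32.
Kenneth is living and takes 1/32.
Nora is living and takes 1/32.
Lydia is living and takes 1/32.
Prudence predeceased; the 1/4 allotted to Prudence's branch passes to Prudence's issue by representation.
The 1/4 is divided into 3 equal shares of 1/12 among Samuel, Beatrice, Winifred.
Samuel is living and takes 1/12.
Beatrice is living and takes 1/12.
Winifred is living and takes 1/12.
Victor is living and takes 1/4.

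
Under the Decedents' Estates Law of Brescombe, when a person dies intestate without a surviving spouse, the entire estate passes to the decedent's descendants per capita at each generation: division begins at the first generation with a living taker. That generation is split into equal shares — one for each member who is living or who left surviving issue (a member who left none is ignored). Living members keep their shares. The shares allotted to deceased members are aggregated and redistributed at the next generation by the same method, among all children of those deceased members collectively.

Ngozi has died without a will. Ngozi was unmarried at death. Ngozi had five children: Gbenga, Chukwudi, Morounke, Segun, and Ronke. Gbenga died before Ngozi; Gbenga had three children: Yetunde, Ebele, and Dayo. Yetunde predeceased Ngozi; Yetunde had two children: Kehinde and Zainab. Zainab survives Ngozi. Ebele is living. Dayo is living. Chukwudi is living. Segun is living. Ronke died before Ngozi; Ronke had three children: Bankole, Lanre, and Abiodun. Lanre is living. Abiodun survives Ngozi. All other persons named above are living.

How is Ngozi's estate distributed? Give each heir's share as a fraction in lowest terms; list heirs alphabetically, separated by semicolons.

There is no surviving spouse, so the entire estate passes to Ngozi's descendants per capita at each generation.
At generation 1 (Gbenga, Chukwudi, Morounke, Segun, Ronke) there are 5 shares of (1)/5 = 1/5 each.
Living: Chukwudi, Morounke, and Segun — each takes 1/5.
Deceased: Gbenga and Ronke. Their combined 2/5 is pooled and carried to generation 2.
At generation 2 (Yetunde, Ebele, Dayo, Bankole, Lanre, Abiodun) there are 6 shares of (2/5)/6 = 1/15 each.
Living: Ebele, Dayo, Bankole, Lanre, and Abiodun — each takes 1/15.
Deceased: Yetunde. That 1/15 share is carried to generation 3.
At generation 3 (Kehinde, Zainab) there are 2 shares of (1/15)/2 = 1/30 each.
Living: Kehinde and Zainab — each takes 1/30.

Abiodun 1/15; Bankole 1/15; Chukwudi 1/5; Dayo 1/15; Ebele 1/15; Kehinde 1/30; Lanre 1/15; Morounke 1/5; Segun 1/5; Zainab 1/30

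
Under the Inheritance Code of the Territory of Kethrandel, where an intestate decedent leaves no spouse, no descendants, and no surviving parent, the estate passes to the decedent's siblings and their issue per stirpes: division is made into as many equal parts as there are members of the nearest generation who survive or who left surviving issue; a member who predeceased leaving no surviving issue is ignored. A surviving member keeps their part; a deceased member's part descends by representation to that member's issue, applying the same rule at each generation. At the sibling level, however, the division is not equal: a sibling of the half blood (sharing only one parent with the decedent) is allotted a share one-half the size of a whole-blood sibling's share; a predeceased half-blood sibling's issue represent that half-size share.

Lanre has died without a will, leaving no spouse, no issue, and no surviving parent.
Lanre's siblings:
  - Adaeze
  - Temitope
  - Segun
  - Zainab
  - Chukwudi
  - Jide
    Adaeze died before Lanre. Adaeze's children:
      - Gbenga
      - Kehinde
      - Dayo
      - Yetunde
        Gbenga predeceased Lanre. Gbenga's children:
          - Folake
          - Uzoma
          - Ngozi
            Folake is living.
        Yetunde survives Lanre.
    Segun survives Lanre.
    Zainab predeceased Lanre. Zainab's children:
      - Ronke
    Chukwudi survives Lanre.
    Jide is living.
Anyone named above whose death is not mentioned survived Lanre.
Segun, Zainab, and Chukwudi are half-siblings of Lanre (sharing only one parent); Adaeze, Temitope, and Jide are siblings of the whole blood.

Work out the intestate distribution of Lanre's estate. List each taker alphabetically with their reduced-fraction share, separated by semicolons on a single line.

No spouse, descendants, or parent survives, so the estate passes to Lanre's siblings per stirpes.
Half-blood siblings count for one-half the weight of whole-blood siblings at the initial division.
Dividing 1 in proportion to weights (total weight 9/2): Adaeze (weight 1) → 2/9; Temitope (weight 1) → 2/9; Segun (weight 1/2) → 1/9; Zainab (weight 1/2) → 1/9; Chukwudi (weight 1/2) → 1/9; Jide (weight 1) → 2/9.
Adaeze predeceased; the 2/9 allotted to Adaeze's branch passes to Adaeze's issue by representation.
The 2/9 is divided into 4 equal shares of 1/18 among Gbenga, Kehinde, Dayo, Yetunde.
Gbenga predeceased; the 1/18 allotted to Gbenga's branch passes to Gbenga's issue by representation.
The 1/18 is divided into 3 equal shares of 1/54 among Folake, Uzoma, Ngozi.
Folake is living and takes 1/54.
Uzoma is living and takes 1/54.
Ngozi is living and takes 1/54.
Kehinde is living and takes 1/18.
Dayo is living and takes 1/18.
Yetunde is living and takes 1/18.
Temitope is living and takes 2/9.
Segun is living and takes 1/9.
Zainab predeceased; the 1/9 allotted to Zainab's branch passes to Zainab's issue by representation.
Ronke is the sole taker at this level and receives the full 1/9.
Chukwudi is living and takes 1/9.
Jide is living and takes 2/9.

Chukwudi 1/9; Dayo 1/18; Folake 1/54; Jide 2/9; Kehinde 1/18; Ngozi 1/54; Ronke 1/9; Segun 1/9; Temitope 2/9; Uzoma 1/54; Yetunde 1/18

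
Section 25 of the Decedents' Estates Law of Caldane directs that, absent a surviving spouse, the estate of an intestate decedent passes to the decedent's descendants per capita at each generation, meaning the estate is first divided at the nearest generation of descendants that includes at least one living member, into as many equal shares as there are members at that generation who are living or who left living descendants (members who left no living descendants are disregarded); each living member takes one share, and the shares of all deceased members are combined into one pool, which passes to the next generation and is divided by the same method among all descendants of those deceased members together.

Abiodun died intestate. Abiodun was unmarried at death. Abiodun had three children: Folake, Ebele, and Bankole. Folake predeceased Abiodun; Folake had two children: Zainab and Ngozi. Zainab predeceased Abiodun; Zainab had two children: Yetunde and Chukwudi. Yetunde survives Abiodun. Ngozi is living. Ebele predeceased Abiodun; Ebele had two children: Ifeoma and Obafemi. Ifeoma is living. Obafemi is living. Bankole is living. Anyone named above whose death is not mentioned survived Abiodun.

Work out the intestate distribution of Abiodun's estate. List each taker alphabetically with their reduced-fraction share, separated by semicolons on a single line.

There is no surviving spouse, so the entire estate passes to Abiodun's descendants per capita at each generation.
At generation 1 (Folake, Ebele, Bankole) there are 3 shares of (1)/3 = 1/3 each.
Living: Bankole — each takes 1/3.
Deceased: Folake and Ebele. Their combined 2/3 is pooled and carried to generation 2.
At generation 2 (Zainab, Ngozi, Ifeoma, Obafemi) there are 4 shares of (2/3)/4 = 1/6 each.
Living: Ngozi, Ifeoma, and Obafemi — each takes 1/6.
Deceased: Zainab. That 1/6 share is carried to generation 3.
At generation 3 (Yetunde, Chukwudi) there are 2 shares of (1/6)/2 = 1/12 each.
Living: Yetunde and Chukwudi — each takes 1/12.

Bankole 1/3; Chukwudi 1/12; Ifeoma 1/6; Ngozi 1/6; Obafemi 1/6; Yetunde 1/12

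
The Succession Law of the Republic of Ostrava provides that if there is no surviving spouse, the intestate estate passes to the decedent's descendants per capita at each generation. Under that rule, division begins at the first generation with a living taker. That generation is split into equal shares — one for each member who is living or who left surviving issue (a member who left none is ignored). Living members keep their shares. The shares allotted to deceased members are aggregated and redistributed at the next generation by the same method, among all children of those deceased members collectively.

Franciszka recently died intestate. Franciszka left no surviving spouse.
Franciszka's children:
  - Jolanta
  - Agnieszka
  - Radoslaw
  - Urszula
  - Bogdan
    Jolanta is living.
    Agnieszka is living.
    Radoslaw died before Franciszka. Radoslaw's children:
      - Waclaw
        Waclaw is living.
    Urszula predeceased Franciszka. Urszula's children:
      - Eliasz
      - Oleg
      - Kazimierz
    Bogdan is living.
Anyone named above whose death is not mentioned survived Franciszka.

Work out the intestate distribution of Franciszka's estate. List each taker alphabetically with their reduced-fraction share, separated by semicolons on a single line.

There is no surviving spouse, so the entire estate passes to Franciszka's descendants per capita at each generation.
At generation 1 (Jolanta, Agnieszka, Radoslaw, Urszula, Bogdan) there are 5 shares of (1)/5 = 1/5 each.
Living: Jolanta, Agnieszka, and Bogdan — each takes 1/5.
Deceased: Radoslaw and Urszula. Their combined 2/5 is pooled and carried to generation 2.
At generation 2 (Waclaw, Eliasz, Oleg, Kazimierz) there are 4 shares of (2/5)/4 = 1/10 each.
Living: Waclaw, Eliasz, Oleg, and Kazimierz — each takes 1/10.

Agnieszka 1/5; Bogdan 1/5; Eliasz 1/10; Jolanta 1/5; Kazimierz 1/10; Oleg 1/10; Waclaw 1/10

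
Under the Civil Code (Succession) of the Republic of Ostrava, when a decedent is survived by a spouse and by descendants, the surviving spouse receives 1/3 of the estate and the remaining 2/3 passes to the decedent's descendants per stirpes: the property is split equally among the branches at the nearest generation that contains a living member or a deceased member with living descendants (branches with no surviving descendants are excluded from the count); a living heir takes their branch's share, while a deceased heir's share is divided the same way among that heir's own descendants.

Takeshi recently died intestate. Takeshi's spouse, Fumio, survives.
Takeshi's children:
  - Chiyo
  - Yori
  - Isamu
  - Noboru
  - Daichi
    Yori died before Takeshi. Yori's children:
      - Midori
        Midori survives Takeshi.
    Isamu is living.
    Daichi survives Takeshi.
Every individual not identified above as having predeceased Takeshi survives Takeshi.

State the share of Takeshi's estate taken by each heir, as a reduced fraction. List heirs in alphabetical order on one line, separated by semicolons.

Fumio, as surviving spouse, takes 1/3.
The remaining 2/3 passes to Takeshi's descendants per stirpes.
The 2/3 is divided into 5 equal shares of 2/15 among Chiyo, Yori, Isamu, Noboru, Daichi.
Chiyo is living and takes 2/15.
Yori predeceased; the 2/15 allotted to Yori's branch passes to Yori's issue by representation.
Midori is the sole taker at this level and receives the full 2/15.
Isamu is living and takes 2/15.
Noboru is living and takes 2/15.
Daichi is living and takes 2/15.

Chiyo 2/15; Daichi 2/15; Fumio 1/3; Isamu 2/15; Midori 2/15; Noboru 2/15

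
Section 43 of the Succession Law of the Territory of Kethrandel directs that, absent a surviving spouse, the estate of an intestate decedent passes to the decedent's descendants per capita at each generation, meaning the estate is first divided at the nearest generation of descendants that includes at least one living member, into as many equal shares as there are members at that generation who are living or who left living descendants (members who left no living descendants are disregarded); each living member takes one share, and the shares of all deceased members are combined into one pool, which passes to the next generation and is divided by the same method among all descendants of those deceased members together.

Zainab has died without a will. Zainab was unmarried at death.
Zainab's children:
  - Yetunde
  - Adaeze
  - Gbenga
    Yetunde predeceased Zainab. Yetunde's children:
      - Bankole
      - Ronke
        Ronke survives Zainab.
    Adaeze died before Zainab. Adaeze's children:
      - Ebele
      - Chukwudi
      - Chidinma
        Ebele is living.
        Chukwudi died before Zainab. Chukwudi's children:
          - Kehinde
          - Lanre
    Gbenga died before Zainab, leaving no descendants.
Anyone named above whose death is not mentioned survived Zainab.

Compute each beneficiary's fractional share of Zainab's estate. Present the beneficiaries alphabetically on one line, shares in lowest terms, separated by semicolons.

Bankole 1/5; Chidinma 1/5; Ebele 1/5; Kehinde 1/10; Lanre 1/10; Ronke 1/5

There is no surviving spouse, so the entire estate passes to Zainab's descendants per capita at each generation.
No one at generation 1 (Yetunde, Adaeze) is living; moving to the next generation.
At generation 2 (Bankole, Ronke, Ebele, Chukwudi, Chidinma) there are 5 shares of (1)/5 = 1/5 each.
Living: Bankole, Ronke, Ebele, and Chidinma — each takes 1/5.
Deceased: Chukwudi. That 1/5 share is carried to generation 3.
At generation 3 (Kehinde, Lanre) there are 2 shares of (1/5)/2 = 1/10 each.
Living: Kehinde and Lanre — each takes 1/10.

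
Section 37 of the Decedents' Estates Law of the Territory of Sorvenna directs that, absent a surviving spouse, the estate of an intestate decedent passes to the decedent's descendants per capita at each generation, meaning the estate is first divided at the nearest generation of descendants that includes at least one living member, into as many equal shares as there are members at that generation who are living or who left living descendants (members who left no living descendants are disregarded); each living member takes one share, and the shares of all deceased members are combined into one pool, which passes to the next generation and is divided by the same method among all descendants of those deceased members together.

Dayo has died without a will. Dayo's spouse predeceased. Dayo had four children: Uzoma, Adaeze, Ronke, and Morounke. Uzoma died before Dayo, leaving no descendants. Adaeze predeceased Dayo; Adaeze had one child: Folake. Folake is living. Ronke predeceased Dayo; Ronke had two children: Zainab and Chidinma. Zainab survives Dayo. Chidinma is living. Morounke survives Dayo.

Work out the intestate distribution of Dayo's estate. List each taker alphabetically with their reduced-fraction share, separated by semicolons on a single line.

Chidinma 2/9; Folake 2/9; Morounke 1/3; Zainab 2/9

There is no surviving spouse, so the entire estate passes to Dayo's descendants per capita at each generation.
At generation 1 (Adaeze, Ronke, Morounke) there are 3 shares of (1)/3 = 1/3 each.
Living: Morounke — each takes 1/3.
Deceased: Adaeze and Ronke. Their combined 2/3 is pooled and carried to generation 2.
At generation 2 (Folake, Zainab, Chidinma) there are 3 shares of (2/3)/3 = 2/9 each.
Living: Folake, Zainab, and Chidinma — each takes 2/9.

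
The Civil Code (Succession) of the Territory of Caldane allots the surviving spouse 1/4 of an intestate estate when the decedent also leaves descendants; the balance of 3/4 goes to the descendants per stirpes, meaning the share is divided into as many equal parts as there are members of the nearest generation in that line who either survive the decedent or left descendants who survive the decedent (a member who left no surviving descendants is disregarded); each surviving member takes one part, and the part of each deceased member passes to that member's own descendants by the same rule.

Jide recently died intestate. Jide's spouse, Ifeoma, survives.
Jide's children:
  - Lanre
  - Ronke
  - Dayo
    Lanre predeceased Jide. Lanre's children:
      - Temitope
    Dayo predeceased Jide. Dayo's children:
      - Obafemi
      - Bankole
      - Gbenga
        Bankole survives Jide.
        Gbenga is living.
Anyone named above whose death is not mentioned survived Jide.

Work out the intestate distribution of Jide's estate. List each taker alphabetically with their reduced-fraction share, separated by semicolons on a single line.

Bankole 1/12; Gbenga 1/12; Ifeoma 1/4; Obafemi 1/12; Ronke 1/4; Temitope 1/4

Ifeoma, as surviving spouse, takes 1/4.
The remaining 3/4 passes to Jide's descendants per stirpes.
The 3/4 is divided into 3 equal shares of 1/4 among Lanre, Ronke, Dayo.
Lanre predeceased; the 1/4 allotted to Lanre's branch passes to Lanre's issue by representation.
Temitope is the sole taker at this level and receives the full 1/4.
Ronke is living and takes 1/4.
Dayo predeceased; the 1/4 allotted to Dayo's branch passes to Dayo's issue by representation.
The 1/4 is divided into 3 equal shares of 1/12 among Obafemi, Bankole, Gbenga.
Obafemi is living and takes 1/12.
Bankole is living and takes 1/12.
Gbenga is living and takes 1/12.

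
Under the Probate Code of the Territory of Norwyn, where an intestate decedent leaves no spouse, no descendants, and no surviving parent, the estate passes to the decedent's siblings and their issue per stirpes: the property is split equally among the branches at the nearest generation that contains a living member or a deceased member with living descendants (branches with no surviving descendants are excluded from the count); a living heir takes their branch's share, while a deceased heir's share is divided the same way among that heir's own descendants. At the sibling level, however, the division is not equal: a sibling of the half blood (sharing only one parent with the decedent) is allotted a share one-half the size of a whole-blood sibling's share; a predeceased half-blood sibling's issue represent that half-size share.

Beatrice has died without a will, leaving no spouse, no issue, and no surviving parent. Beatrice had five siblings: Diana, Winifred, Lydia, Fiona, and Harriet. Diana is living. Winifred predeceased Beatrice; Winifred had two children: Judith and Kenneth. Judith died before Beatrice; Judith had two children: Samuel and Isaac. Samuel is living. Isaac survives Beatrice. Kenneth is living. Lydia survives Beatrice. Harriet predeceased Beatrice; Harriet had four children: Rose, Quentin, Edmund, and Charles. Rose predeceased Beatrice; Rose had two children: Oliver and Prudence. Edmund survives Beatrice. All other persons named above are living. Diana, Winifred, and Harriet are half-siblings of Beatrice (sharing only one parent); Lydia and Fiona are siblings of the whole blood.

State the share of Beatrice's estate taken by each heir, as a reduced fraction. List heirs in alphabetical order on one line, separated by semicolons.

No spouse, descendants, or parent survives, so the estate passes to Beatrice's siblings per stirpes.
Half-blood siblings count for one-half the weight of whole-blood siblings at the initial division.
Dividing 1 in proportion to weights (total weight 7/2): Diana (weight 1/2) → 1/7; Winifred (weight 1/2) → 1/7; Lydia (weight 1) → 2/7; Fiona (weight 1) → 2/7; Harriet (weight 1/2) → 1/7.
Diana is living and takes 1/7.
Winifred predeceased; the 1/7 allotted to Winifred's branch passes to Winifred's issue by representation.
The 1/7 is divided into 2 equal shares of 1/14 among Judith, Kenneth.
Judith predeceased; the 1/14 allotted to Judith's branch passes to Judith's issue by representation.
The 1/14 is divided into 2 equal shares of 1/28 among Samuel, Isaac.
Samuel is living and takes 1/28.
Isaac is living and takes 1/28.
Kenneth is living and takes 1/14.
Lydia is living and takes 2/7.
Fiona is living and takes 2/7.
Harriet predeceased; the 1/7 allotted to Harriet's branch passes to Harriet's issue by representation.
The 1/7 is divided into 4 equal shares of 1/28 among Rose, Quentin, Edmund, Charles.
Rose predeceased; the 1/28 allotted to Rose's branch passes to Rose's issue by representation.
The 1/28 is divided into 2 equal shares of 1/56 among Oliver, Prudence.
Oliver is living and takes 1/56.
Prudence is living and takes 1/56.
Quentin is living and takes 1/28.
Edmund is living and takes 1/28.
Charles is living and takes 1/28.

Charles 1/28; Diana 1/7; Edmund 1/28; Fiona 2/7; Isaac 1/28; Kenneth 1/14; Lydia 2/7; Oliver 1/56; Prudence 1/56; Quentin 1/28; Samuel 1/28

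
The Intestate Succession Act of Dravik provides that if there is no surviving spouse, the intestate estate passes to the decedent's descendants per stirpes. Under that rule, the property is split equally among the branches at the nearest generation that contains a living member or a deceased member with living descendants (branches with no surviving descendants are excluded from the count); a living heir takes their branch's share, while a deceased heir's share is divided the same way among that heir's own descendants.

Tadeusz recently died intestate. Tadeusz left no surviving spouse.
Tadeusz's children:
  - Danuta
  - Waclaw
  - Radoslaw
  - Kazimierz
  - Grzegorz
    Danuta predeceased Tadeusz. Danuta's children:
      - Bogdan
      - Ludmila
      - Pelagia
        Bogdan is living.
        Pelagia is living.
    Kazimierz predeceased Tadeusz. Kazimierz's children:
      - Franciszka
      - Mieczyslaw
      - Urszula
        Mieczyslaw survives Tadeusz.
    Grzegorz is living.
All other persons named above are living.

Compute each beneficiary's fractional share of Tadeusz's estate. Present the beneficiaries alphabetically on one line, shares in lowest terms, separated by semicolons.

Bogdan 1/15; Franciszka 1/15; Grzegorz 1/5; Ludmila 1/15; Mieczyslaw 1/15; Pelagia 1/15; Radoslaw 1/5; Urszula 1/15; Waclaw 1/5

There is no surviving spouse, so the entire estate passes to Tadeusz's descendants per stirpes.
The estate is divided into 5 equal shares of 1/5 among Danuta, Waclaw, Radoslaw, Kazimierz, Grzegorz.
Danuta predeceased; the 1/5 allotted to Danuta's branch passes to Danuta's issue by representation.
The 1/5 is divided into 3 equal shares of 1/15 among Bogdan, Ludmila, Pelagia.
Bogdan is living and takes 1/15.
Ludmila is living and takes 1/15.
Pelagia is living and takes 1/15.
Waclaw is living and takes 1/5.
Radoslaw is living and takes 1/5.
Kazimierz predeceased; the 1/5 allotted to Kazimierz's branch passes to Kazimierz's issue by representation.
The 1/5 is divided into 3 equal shares of 1/15 among Franciszka, Mieczyslaw, Urszula.
Franciszka is living and takes 1/15.
Mieczyslaw is living and takes 1/15.
Urszula is living and takes 1/15.
Grzegorz is living and takes 1/5.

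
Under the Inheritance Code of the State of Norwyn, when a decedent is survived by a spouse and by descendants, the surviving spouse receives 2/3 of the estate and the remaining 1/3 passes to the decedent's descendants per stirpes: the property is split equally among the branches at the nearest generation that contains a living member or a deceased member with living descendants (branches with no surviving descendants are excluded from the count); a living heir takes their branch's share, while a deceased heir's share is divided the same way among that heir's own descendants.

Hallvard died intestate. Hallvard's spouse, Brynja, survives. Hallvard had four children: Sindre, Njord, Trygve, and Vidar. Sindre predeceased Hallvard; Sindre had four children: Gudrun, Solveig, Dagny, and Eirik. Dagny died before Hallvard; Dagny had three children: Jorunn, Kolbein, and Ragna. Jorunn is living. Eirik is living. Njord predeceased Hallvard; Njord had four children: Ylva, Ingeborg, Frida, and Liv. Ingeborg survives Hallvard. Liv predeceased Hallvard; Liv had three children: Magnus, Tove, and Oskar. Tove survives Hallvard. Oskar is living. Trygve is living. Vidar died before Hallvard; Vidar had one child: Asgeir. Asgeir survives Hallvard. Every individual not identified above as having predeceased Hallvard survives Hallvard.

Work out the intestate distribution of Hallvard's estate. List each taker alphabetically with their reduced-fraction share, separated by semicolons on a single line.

Brynja, as surviving spouse, takes 2/3.
The remaining 1/3 passes to Hallvard's descendants per stirpes.
The 1/3 is divided into 4 equal shares of 1/12 among Sindre, Njord, Trygve, Vidar.
Sindre predeceased; the 1/12 allotted to Sindre's branch passes to Sindre's issue by representation.
The 1/12 is divided into 4 equal shares of 1/48 among Gudrun, Solveig, Dagny, Eirik.
Gudrun is living and takes 1/48.
Solveig is living and takes 1/48.
Dagny predeceased; the 1/48 allotted to Dagny's branch passes to Dagny's issue by representation.
The 1/48 is divided into 3 equal shares of 1/144 among Jorunn, Kolbein, Ragna.
Jorunn is living and takes 1/144.
Kolbein is living and takes 1/144.
Ragna is living and takes 1/144.
Eirik is living and takes 1/48.
Njord predeceased; the 1/12 allotted to Njord's branch passes to Njord's issue by representation.
The 1/12 is divided into 4 equal shares of 1/48 among Ylva, Ingeborg, Frida, Liv.
Ylva is living and takes 1/48.
Ingeborg is living and takes 1/48.
Frida is living and takes 1/48.
Liv predeceased; the 1/48 allotted to Liv's branch passes to Liv's issue by representation.
The 1/48 is divided into 3 equal shares of 1/144 among Magnus, Tove, Oskar.
Magnus is living and takes 1/144.
Tove is living and takes 1/144.
Oskar is living and takes 1/144.
Trygve is living and takes 1/12.
Vidar predeceased; the 1/12 allotted to Vidar's branch passes to Vidar's issue by representation.
Asgeir is the sole taker at this level and receives the full 1/12.

Asgeir 1/12; Brynja 2/3; Eirik 1/48; Frida 1/48; Gudrun 1/48; Ingeborg 1/48; Jorunn 1/144; Kolbein 1/144; Magnus 1/144; Oskar 1/144; Ragna 1/144; Solveig 1/48; Tove 1/144; Trygve 1/12; Ylva 1/48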